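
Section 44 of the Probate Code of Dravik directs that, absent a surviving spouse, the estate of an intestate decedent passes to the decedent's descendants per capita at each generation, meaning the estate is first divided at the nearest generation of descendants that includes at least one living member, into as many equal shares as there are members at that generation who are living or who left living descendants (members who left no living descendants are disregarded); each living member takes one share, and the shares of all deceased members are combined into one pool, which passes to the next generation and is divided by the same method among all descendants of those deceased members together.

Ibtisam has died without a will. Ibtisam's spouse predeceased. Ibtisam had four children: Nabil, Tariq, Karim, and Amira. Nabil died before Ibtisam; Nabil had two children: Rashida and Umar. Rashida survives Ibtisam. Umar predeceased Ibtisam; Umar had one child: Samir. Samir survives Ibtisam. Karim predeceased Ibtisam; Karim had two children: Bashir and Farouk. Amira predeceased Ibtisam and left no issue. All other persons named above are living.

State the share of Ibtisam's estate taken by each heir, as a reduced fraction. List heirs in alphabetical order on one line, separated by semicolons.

Bashir 1/6; Farouk 1/6; Rashida 1/6; Samir 1/6; Tariq 1/3

There is no surviving spouse, so the entire estate passes to Ibtisam's descendants per capita at each generation.
At generation 1 (Nabil, Tariq, Karim) there are 3 shares of (1)/3 = 1/3 each.
Living: Tariq — each takes 1/3.
Deceased: Nabil and Karim. Their combined 2/3 is pooled and carried to generation 2.
At generation 2 (Rashida, Umar, Bashir, Farouk) there are 4 shares of (2/3)/4 = 1/6 each.
Living: Rashida, Bashir, and Farouk — each takes 1/6.
Deceased: Umar. That 1/6 share is carried to generation 3.
At generation 3 (Samir) there are 1 shares of (1/6)/1 = 1/6 each.
Living: Samir — each takes 1/6.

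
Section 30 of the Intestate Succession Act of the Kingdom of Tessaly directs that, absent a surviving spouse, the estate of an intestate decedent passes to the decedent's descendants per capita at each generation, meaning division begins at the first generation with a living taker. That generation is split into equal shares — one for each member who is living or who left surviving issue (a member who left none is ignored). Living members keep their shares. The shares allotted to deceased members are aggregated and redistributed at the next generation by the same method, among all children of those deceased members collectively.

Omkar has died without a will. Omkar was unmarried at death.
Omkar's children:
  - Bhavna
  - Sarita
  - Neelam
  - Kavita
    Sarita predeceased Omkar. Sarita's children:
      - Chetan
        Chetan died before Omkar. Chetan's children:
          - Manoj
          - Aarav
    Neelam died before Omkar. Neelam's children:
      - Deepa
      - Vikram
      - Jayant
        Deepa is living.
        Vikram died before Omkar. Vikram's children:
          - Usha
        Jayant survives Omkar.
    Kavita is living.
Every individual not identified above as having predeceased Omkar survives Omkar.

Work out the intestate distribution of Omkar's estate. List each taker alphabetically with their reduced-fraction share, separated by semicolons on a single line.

Aarav 1/12; Bhavna 1/4; Deepa 1/8; Jayant 1/8; Kavita 1/4; Manoj 1/12; Usha 1/12

There is no surviving spouse, so the entire estate passes to Omkar's descendants per capita at each generation.
At generation 1 (Bhavna, Sarita, Neelam, Kavita) there are 4 shares of (1)/4 = 1/4 each.
Living: Bhavna and Kavita — each takes 1/4.
Deceased: Sarita and Neelam. Their combined 1/2 is pooled and carried to generation 2.
At generation 2 (Chetan, Deepa, Vikram, Jayant) there are 4 shares of (1/2)/4 = 1/8 each.
Living: Deepa and Jayant — each takes 1/8.
Deceased: Chetan and Vikram. Their combined 1/4 is pooled and carried to generation 3.
At generation 3 (Manoj, Aarav, Usha) there are 3 shares of (1/4)/3 = 1/12 each.
Living: Manoj, Aarav, and Usha — each takes 1/12.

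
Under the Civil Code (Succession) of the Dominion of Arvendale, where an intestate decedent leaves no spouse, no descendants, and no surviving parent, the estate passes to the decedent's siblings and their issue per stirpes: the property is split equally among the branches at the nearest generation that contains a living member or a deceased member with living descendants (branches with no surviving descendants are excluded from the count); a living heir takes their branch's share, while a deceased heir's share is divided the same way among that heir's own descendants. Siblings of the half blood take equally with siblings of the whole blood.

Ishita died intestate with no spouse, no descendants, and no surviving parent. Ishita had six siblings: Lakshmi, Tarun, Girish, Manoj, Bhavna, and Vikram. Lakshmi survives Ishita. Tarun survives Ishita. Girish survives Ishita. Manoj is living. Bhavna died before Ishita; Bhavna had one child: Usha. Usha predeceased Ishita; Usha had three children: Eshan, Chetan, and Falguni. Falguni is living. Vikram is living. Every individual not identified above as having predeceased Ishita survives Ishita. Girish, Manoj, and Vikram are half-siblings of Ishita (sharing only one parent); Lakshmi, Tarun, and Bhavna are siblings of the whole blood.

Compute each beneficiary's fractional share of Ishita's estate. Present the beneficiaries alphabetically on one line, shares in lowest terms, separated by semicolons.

No spouse, descendants, or parent survives, so the estate passes to Ishita's siblings per stirpes.
Half-blood and whole-blood siblings take equally under the stated rule.
The estate is divided into 6 equal shares of 1/6 among Lakshmi, Tarun, Girish, Manoj, Bhavna, Vikram.
Lakshmi is living and takes 1/6.
Tarun is living and takes 1/6.
Girish is living and takes 1/6.
Manoj is living and takes 1/6.
Bhavna predeceased; the 1/6 allotted to Bhavna's branch passes to Bhavna's issue by representation.
Usha's line is the sole branch at this level, so the full 1/6 passes to Usha's issue by representation.
The 1/6 is divided into 3 equal shares of 1/18 among Eshan, Chetan, Falguni.
Eshan is living and takes 1/18.
Chetan is living and takes 1/18.
Falguni is living and takes 1/18.
Vikram is living and takes 1/6.

Chetan 1/18; Eshan 1/18; Falguni 1/18; Girish 1/6; Lakshmi 1/6; Manoj 1/6; Tarun 1/6; Vikram 1/6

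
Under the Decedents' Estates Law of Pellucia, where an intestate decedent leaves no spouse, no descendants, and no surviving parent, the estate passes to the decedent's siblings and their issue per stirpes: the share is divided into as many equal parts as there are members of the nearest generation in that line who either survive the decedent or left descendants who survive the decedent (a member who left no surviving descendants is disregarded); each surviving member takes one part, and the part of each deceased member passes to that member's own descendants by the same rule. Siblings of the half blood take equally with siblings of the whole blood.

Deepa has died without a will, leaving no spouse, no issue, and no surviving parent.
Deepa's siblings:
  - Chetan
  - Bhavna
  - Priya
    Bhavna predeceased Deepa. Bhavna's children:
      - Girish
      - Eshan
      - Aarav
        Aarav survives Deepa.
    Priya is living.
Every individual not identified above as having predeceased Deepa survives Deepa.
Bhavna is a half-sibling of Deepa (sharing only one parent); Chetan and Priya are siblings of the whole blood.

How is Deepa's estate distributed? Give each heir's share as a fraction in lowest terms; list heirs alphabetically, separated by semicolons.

No spouse, descendants, or parent survives, so the estate passes to Deepa's siblings per stirpes.
Half-blood and whole-blood siblings take equally under the stated rule.
The estate is divided into 3 equal shares of 1/3 among Chetan, Bhavna, Priya.
Chetan is living and takes 1/3.
Bhavna predeceased; the 1/3 allotted to Bhavna's branch passes to Bhavna's issue by representation.
The 1/3 is divided into 3 equal shares of 1/9 among Girish, Eshan, Aarav.
Girish is living and takes 1/9.
Eshan is living and takes 1/9.
Aarav is living and takes 1/9.
Priya is living and takes 1/3.

Aarav 1/9; Chetan 1/3; Eshan 1/9; Girish 1/9; Priya 1/3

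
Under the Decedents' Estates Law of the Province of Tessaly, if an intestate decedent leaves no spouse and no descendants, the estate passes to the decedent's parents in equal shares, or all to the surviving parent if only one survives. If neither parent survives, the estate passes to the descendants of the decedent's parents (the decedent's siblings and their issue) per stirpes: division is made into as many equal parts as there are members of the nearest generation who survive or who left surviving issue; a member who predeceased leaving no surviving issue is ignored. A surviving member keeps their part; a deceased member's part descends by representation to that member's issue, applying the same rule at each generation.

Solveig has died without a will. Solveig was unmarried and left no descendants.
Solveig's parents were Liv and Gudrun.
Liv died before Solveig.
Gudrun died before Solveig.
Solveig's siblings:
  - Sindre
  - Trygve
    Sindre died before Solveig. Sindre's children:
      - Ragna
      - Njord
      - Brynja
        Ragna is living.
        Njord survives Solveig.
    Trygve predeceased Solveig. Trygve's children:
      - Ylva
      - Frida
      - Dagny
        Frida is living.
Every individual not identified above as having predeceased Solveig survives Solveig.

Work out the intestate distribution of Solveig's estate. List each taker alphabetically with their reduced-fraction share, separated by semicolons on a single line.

Neither parent survives and there are no descendants, so the estate passes to Solveig's siblings and their issue per stirpes.
The estate is divided into 2 equal shares of 1/2 among Sindre, Trygve.
Sindre predeceased; the 1/2 allotted to Sindre's branch passes to Sindre's issue by representation.
The 1/2 is divided into 3 equal shares of 1/6 among Ragna, Njord, Brynja.
Ragna is living and takes 1/6.
Njord is living and takes 1/6.
Brynja is living and takes 1/6.
Trygve predeceased; the 1/2 allotted to Trygve's branch passes to Trygve's issue by representation.
The 1/2 is divided into 3 equal shares of 1/6 among Ylva, Frida, Dagny.
Ylva is living and takes 1/6.
Frida is living and takes 1/6.
Dagny is living and takes 1/6.

Brynja 1/6; Dagny 1/6; Frida 1/6; Njord 1/6; Ragna 1/6; Ylva 1/6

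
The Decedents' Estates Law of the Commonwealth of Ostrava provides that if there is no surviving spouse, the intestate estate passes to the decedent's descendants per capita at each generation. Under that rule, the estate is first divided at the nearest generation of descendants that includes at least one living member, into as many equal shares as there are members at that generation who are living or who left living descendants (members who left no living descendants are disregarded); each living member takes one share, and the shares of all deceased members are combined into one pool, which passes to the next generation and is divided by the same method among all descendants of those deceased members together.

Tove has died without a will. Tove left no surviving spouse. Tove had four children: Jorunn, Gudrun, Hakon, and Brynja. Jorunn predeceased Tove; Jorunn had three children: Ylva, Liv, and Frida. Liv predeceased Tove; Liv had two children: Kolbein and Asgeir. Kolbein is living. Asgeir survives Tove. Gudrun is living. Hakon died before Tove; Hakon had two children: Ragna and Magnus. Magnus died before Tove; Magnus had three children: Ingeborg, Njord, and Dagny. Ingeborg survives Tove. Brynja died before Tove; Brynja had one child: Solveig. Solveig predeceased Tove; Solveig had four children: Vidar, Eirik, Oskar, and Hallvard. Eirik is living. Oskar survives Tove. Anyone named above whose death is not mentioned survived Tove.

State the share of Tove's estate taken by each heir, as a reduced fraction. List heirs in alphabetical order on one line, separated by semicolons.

Asgeir 1/24; Dagny 1/24; Eirik 1/24; Frida 1/8; Gudrun 1/4; Hallvard 1/24; Ingeborg 1/24; Kolbein 1/24; Njord 1/24; Oskar 1/24; Ragna 1/8; Vidar 1/24; Ylva 1/8

There is no surviving spouse, so the entire estate passes to Tove's descendants per capita at each generation.
At generation 1 (Jorunn, Gudrun, Hakon, Brynja) there are 4 shares of (1)/4 = 1/4 each.
Living: Gudrun — each takes 1/4.
Deceased: Jorunn, Hakon, and Brynja. Their combined 3/4 is pooled and carried to generation 2.
At generation 2 (Ylva, Liv, Frida, Ragna, Magnus, Solveig) there are 6 shares of (3/4)/6 = 1/8 each.
Living: Ylva, Frida, and Ragna — each takes 1/8.
Deceased: Liv, Magnus, and Solveig. Their combined 3/8 is pooled and carried to generation 3.
At generation 3 (Kolbein, Asgeir, Ingeborg, Njord, Dagny, Vidar, Eirik, Oskar, Hallvard) there are 9 shares of (3/8)/9 = 1/24 each.
Living: Kolbein, Asgeir, Ingeborg, Njord, Dagny, Vidar, Eirik, Oskar, and Hallvard — each takes 1/24.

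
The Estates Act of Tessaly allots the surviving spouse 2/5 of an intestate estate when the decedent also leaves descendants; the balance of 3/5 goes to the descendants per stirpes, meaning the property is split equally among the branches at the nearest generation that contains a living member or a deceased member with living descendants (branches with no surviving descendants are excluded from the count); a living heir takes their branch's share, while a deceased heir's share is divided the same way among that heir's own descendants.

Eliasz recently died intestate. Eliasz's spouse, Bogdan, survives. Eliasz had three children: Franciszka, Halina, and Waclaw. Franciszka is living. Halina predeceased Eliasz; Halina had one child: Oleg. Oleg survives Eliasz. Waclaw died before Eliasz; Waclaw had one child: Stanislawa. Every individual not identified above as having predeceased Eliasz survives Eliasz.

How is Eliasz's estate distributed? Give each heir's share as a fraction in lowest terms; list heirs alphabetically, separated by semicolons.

Bogdan, as surviving spouse, takes 2/5.
The remaining 3/5 passes to Eliasz's descendants per stirpes.
The 3/5 is divided into 3 equal shares of 1/5 among Franciszka, Halina, Waclaw.
Franciszka is living and takes 1/5.
Halina predeceased; the 1/5 allotted to Halina's branch passes to Halina's issue by representation.
Oleg is the sole taker at this level and receives the full 1/5.
Waclaw predeceased; the 1/5 allotted to Waclaw's branch passes to Waclaw's issue by representation.
Stanislawa is the sole taker at this level and receives the full 1/5.

Bogdan 2/5; Franciszka 1/5; Oleg 1/5; Stanislawa 1/5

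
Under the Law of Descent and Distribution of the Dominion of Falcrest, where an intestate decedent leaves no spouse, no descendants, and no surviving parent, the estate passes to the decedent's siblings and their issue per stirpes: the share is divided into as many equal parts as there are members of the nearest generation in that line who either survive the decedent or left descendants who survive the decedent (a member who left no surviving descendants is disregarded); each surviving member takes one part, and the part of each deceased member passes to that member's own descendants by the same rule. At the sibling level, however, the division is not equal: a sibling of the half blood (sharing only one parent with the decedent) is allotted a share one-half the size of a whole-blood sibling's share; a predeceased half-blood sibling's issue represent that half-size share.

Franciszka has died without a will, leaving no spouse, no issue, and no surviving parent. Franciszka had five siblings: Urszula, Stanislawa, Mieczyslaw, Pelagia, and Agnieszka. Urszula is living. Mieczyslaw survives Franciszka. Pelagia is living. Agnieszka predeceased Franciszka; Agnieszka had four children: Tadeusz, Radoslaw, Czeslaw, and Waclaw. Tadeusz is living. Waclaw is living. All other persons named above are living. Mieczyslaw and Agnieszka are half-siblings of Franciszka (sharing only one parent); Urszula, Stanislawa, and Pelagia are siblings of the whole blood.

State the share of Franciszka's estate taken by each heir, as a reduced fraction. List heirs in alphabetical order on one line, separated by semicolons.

No spouse, descendants, or parent survives, so the estate passes to Franciszka's siblings per stirpes.
Half-blood siblings count for one-half the weight of whole-blood siblings at the initial division.
Dividing 1 in proportion to weights (total weight 4): Urszula (weight 1) → 1/4; Stanislawa (weight 1) → 1/4; Mieczyslaw (weight 1/2) → 1/8; Pelagia (weight 1) → 1/4; Agnieszka (weight 1/2) → 1/8.
Urszula is living and takes 1/4.
Stanislawa is living and takes 1/4.
Mieczyslaw is living and takes 1/8.
Pelagia is living and takes 1/4.
Agnieszka predeceased; the 1/8 allotted to Agnieszka's branch passes to Agnieszka's issue by representation.
The 1/8 is divided into 4 equal shares of 1/32 among Tadeusz, Radoslaw, Czeslaw, Waclaw.
Tadeusz is living and takes 1/32.
Radoslaw is living and takes 1/32.
Czeslaw is living and takes 1/32.
Waclaw is living and takes 1/32.

Czeslaw 1/32; Mieczyslaw 1/8; Pelagia 1/4; Radoslaw 1/32; Stanislawa 1/4; Tadeusz 1/32; Urszula 1/4; Waclaw 1/32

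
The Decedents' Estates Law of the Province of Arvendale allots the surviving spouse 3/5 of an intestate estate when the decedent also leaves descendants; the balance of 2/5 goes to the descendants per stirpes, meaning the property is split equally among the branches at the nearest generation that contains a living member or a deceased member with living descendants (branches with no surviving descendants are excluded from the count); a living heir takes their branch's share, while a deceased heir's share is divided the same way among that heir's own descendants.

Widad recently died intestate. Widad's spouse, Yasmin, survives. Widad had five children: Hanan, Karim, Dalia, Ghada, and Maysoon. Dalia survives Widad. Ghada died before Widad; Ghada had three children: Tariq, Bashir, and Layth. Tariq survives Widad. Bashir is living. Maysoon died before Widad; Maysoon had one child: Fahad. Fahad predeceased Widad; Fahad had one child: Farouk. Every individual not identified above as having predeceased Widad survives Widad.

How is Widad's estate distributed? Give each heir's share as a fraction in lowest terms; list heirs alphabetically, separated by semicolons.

Yasmin, as surviving spouse, takes 3/5.
The remaining 2/5 passes to Widad's descendants per stirpes.
The 2/5 is divided into 5 equal shares of 2/25 among Hanan, Karim, Dalia, Ghada, Maysoon.
Hanan is living and takes 2/25.
Karim is living and takes 2/25.
Dalia is living and takes 2/25.
Ghada predeceased; the 2/25 allotted to Ghada's branch passes to Ghada's issue by representation.
The 2/25 is divided into 3 equal shares of 2/75 among Tariq, Bashir, Layth.
Tariq is living and takes 2/75.
Bashir is living and takes 2/75.
Layth is living and takes 2/75.
Maysoon predeceased; the 2/25 allotted to Maysoon's branch passes to Maysoon's issue by representation.
Fahad's line is the sole branch at this level, so the full 2/25 passes to Fahad's issue by representation.
Farouk is the sole taker at this level and receives the full 2/25.

Bashir 2/75; Dalia 2/25; Farouk 2/25; Hanan 2/25; Karim 2/25; Layth 2/75; Tariq 2/75; Yasmin 3/5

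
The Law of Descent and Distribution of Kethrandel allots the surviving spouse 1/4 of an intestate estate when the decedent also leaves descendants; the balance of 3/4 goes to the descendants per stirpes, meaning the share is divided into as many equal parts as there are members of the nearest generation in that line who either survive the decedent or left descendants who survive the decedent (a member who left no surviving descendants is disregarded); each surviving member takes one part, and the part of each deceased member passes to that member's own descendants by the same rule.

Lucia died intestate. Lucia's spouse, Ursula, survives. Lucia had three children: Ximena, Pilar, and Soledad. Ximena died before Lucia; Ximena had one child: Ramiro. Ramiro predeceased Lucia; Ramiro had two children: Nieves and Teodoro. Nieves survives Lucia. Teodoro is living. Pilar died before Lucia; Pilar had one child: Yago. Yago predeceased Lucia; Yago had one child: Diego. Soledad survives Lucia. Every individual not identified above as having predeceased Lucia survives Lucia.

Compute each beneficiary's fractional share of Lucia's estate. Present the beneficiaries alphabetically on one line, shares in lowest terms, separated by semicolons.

Diego 1/4; Nieves 1/8; Soledad 1/4; Teodoro 1/8; Ursula 1/4

Ursula, as surviving spouse, takes 1/4.
The remaining 3/4 passes to Lucia's descendants per stirpes.
The 3/4 is divided into 3 equal shares of 1/4 among Ximena, Pilar, Soledad.
Ximena predeceased; the 1/4 allotted to Ximena's branch passes to Ximena's issue by representation.
Ramiro's line is the sole branch at this level, so the full 1/4 passes to Ramiro's issue by representation.
The 1/4 is divided into 2 equal shares of 1/8 among Nieves, Teodoro.
Nieves is living and takes 1/8.
Teodoro is living and takes 1/8.
Pilar predeceased; the 1/4 allotted to Pilar's branch passes to Pilar's issue by representation.
Yago's line is the sole branch at this level, so the full 1/4 passes to Yago's issue by representation.
Diego is the sole taker at this level and receives the full 1/4.
Soledad is living and takes 1/4.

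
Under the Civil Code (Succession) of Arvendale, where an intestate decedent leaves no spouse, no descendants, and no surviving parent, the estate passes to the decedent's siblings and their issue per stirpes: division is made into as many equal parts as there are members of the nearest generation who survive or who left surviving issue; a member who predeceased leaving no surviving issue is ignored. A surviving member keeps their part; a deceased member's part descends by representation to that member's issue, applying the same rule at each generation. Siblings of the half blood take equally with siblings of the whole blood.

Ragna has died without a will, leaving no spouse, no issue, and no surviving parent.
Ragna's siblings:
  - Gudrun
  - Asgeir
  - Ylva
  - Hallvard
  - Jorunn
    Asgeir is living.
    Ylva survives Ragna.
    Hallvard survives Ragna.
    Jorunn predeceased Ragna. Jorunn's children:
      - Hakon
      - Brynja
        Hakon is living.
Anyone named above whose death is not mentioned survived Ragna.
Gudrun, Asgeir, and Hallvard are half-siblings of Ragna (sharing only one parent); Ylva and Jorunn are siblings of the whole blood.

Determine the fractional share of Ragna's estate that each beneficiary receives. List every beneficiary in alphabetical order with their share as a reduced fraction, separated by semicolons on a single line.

Asgeir 1/5; Brynja 1/10; Gudrun 1/5; Hakon 1/10; Hallvard 1/5; Ylva 1/5

No spouse, descendants, or parent survives, so the estate passes to Ragna's siblings per stirpes.
Half-blood and whole-blood siblings take equally under the stated rule.
The estate is divided into 5 equal shares of 1/5 among Gudrun, Asgeir, Ylva, Hallvard, Jorunn.
Gudrun is living and takes 1/5.
Asgeir is living and takes 1/5.
Ylva is living and takes 1/5.
Hallvard is living and takes 1/5.
Jorunn predeceased; the 1/5 allotted to Jorunn's branch passes to Jorunn's issue by representation.
The 1/5 is divided into 2 equal shares of 1/10 among Hakon, Brynja.
Hakon is living and takes 1/10.
Brynja is living and takes 1/10.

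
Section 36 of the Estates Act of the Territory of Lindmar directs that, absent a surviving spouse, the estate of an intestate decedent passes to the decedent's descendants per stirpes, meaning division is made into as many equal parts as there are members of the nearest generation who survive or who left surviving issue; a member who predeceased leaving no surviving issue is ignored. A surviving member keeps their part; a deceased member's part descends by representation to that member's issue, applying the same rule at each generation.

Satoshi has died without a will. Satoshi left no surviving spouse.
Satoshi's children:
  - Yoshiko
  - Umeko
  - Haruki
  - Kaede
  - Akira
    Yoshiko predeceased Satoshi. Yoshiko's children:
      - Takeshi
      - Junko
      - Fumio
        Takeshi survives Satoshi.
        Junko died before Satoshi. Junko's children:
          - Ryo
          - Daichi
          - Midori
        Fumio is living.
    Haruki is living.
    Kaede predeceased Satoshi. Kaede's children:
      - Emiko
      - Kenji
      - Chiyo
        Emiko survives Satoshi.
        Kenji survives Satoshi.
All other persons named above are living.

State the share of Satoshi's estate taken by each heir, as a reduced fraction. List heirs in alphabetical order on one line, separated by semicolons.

There is no surviving spouse, so the entire estate passes to Satoshi's descendants per stirpes.
The estate is divided into 5 equal shares of 1/5 among Yoshiko, Umeko, Haruki, Kaede, Akira.
Yoshiko predeceased; the 1/5 allotted to Yoshiko's branch passes to Yoshiko's issue by representation.
The 1/5 is divided into 3 equal shares of 1/15 among Takeshi, Junko, Fumio.
Takeshi is living and takes 1/15.
Junko predeceased; the 1/15 allotted to Junko's branch passes to Junko's issue by representation.
The 1/15 is divided into 3 equal shares of 1/45 among Ryo, Daichi, Midori.
Ryo is living and takes 1/45.
Daichi is living and takes 1/45.
Midori is living and takes 1/45.
Fumio is living and takes 1/15.
Umeko is living and takes 1/5.
Haruki is living and takes 1/5.
Kaede predeceased; the 1/5 allotted to Kaede's branch passes to Kaede's issue by representation.
The 1/5 is divided into 3 equal shares of 1/15 among Emiko, Kenji, Chiyo.
Emiko is living and takes 1/15.
Kenji is living and takes 1/15.
Chiyo is living and takes 1/15.
Akira is living and takes 1/5.

Akira 1/5; Chiyo 1/15; Daichi 1/45; Emiko 1/15; Fumio 1/15; Haruki 1/5; Kenji 1/15; Midori 1/45; Ryo 1/45; Takeshi 1/15; Umeko 1/5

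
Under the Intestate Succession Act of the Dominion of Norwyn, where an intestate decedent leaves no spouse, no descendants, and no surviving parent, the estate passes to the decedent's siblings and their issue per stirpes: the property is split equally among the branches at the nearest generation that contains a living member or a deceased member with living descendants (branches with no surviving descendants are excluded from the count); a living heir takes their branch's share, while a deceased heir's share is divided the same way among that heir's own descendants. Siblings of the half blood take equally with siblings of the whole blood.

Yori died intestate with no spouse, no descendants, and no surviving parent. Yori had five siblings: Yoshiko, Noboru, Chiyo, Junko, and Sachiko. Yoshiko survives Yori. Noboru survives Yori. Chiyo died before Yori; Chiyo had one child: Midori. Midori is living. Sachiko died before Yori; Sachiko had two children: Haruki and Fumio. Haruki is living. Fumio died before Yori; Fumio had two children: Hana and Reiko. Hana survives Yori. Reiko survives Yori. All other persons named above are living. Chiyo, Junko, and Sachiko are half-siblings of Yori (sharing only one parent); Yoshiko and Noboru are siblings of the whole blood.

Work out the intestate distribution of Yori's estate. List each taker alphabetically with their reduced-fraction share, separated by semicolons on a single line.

Hana 1/20; Haruki 1/10; Junko 1/5; Midori 1/5; Noboru 1/5; Reiko 1/20; Yoshiko 1/5

No spouse, descendants, or parent survives, so the estate passes to Yori's siblings per stirpes.
Half-blood and whole-blood siblings take equally under the stated rule.
The estate is divided into 5 equal shares of 1/5 among Yoshiko, Noboru, Chiyo, Junko, Sachiko.
Yoshiko is living and takes 1/5.
Noboru is living and takes 1/5.
Chiyo predeceased; the 1/5 allotted to Chiyo's branch passes to Chiyo's issue by representation.
Midori is the sole taker at this level and receives the full 1/5.
Junko is living and takes 1/5.
Sachiko predeceased; the 1/5 allotted to Sachiko's branch passes to Sachiko's issue by representation.
The 1/5 is divided into 2 equal shares of 1/10 among Haruki, Fumio.
Haruki is living and takes 1/10.
Fumio predeceased; the 1/10 allotted to Fumio's branch passes to Fumio's issue by representation.
The 1/10 is divided into 2 equal shares of 1/20 among Hana, Reiko.
Hana is living and takes 1/20.
Reiko is living and takes 1/20.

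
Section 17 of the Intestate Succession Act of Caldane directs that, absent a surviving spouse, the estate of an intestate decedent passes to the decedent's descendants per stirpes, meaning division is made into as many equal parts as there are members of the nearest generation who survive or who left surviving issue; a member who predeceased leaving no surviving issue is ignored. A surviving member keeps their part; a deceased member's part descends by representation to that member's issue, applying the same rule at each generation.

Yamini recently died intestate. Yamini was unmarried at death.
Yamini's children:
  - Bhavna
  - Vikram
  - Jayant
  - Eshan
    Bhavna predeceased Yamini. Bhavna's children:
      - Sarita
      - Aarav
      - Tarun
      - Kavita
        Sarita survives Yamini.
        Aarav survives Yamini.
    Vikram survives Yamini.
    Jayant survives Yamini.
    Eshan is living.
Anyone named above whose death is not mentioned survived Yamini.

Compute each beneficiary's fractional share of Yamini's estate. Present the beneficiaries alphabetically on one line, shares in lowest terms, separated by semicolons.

There is no surviving spouse, so the entire estate passes to Yamini's descendants per stirpes.
The estate is divided into 4 equal shares of 1/4 among Bhavna, Vikram, Jayant, Eshan.
Bhavna predeceased; the 1/4 allotted to Bhavna's branch passes to Bhavna's issue by representation.
The 1/4 is divided into 4 equal shares of 1/16 among Sarita, Aarav, Tarun, Kavita.
Sarita is living and takes 1/16.
Aarav is living and takes 1/16.
Tarun is living and takes 1/16.
Kavita is living and takes 1/16.
Vikram is living and takes 1/4.
Jayant is living and takes 1/4.
Eshan is living and takes 1/4.

Aarav 1/16; Eshan 1/4; Jayant 1/4; Kavita 1/16; Sarita 1/16; Tarun 1/16; Vikram 1/4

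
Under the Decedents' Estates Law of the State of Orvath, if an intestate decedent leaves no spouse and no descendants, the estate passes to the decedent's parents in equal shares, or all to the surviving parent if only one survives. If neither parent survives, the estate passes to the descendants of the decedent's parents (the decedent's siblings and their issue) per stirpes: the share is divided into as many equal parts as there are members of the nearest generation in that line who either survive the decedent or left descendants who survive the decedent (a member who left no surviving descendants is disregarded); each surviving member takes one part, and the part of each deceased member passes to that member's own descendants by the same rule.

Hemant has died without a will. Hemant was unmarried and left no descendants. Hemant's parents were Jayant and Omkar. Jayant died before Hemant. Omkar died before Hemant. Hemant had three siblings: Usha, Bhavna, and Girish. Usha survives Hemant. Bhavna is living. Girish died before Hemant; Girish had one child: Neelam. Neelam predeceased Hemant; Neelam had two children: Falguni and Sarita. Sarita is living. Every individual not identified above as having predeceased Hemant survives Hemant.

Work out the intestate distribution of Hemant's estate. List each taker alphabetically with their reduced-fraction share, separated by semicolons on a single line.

Bhavna 1/3; Falguni 1/6; Sarita 1/6; Usha 1/3

Neither parent survives and there are no descendants, so the estate passes to Hemant's siblings and their issue per stirpes.
The estate is divided into 3 equal shares of 1/3 among Usha, Bhavna, Girish.
Usha is living and takes 1/3.
Bhavna is living and takes 1/3.
Girish predeceased; the 1/3 allotted to Girish's branch passes to Girish's issue by representation.
Neelam's line is the sole branch at this level, so the full 1/3 passes to Neelam's issue by representation.
The 1/3 is divided into 2 equal shares of 1/6 among Falguni, Sarita.
Falguni is living and takes 1/6.
Sarita is living and takes 1/6.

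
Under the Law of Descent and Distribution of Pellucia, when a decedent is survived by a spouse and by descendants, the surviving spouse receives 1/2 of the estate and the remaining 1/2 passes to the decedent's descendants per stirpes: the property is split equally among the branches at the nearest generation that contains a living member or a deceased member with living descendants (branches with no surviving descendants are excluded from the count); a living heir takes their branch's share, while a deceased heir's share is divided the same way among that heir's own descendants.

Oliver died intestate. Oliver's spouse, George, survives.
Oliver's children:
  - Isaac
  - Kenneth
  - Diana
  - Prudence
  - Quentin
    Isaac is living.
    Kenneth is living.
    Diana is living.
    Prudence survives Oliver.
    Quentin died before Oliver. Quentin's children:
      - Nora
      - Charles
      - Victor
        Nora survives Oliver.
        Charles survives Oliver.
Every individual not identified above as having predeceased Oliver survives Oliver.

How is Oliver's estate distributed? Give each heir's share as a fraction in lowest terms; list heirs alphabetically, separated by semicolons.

Charles 1/30; Diana 1/10; George 1/2; Isaac 1/10; Kenneth 1/10; Nora 1/30; Prudence 1/10; Victor 1/30

George, as surviving spouse, takes 1/2.
The remaining 1/2 passes to Oliver's descendants per stirpes.
The 1/2 is divided into 5 equal shares of 1/10 among Isaac, Kenneth, Diana, Prudence, Quentin.
Isaac is living and takes 1/10.
Kenneth is living and takes 1/10.
Diana is living and takes 1/10.
Prudence is living and takes 1/10.
Quentin predeceased; the 1/10 allotted to Quentin's branch passes to Quentin's issue by representation.
The 1/10 is divided into 3 equal shares of 1/30 among Nora, Charles, Victor.
Nora is living and takes 1/30.
Charles is living and takes 1/30.
Victor is living and takes 1/30.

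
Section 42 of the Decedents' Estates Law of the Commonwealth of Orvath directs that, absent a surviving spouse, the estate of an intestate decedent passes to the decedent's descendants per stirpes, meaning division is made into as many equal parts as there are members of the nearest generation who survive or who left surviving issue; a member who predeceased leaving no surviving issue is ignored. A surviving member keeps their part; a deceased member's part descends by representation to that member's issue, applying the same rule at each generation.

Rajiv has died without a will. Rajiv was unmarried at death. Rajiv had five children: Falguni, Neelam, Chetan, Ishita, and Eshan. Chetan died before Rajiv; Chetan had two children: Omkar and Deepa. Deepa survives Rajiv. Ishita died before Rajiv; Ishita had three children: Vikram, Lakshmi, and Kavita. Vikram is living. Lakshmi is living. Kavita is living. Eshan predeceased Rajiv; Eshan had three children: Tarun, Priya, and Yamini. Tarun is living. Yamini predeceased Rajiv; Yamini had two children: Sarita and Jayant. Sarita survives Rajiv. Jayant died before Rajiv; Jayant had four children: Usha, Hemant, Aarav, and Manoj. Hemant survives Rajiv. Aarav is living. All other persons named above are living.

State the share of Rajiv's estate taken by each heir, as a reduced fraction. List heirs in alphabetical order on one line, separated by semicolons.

Aarav 1/120; Deepa 1/10; Falguni 1/5; Hemant 1/120; Kavita 1/15; Lakshmi 1/15; Manoj 1/120; Neelam 1/5; Omkar 1/10; Priya 1/15; Sarita 1/30; Tarun 1/15; Usha 1/120; Vikram 1/15

There is no surviving spouse, so the entire estate passes to Rajiv's descendants per stirpes.
The estate is divided into 5 equal shares of 1/5 among Falguni, Neelam, Chetan, Ishita, Eshan.
Falguni is living and takes 1/5.
Neelam is living and takes 1/5.
Chetan predeceased; the 1/5 allotted to Chetan's branch passes to Chetan's issue by representation.
The 1/5 is divided into 2 equal shares of 1/10 among Omkar, Deepa.
Omkar is living and takes 1/10.
Deepa is living and takes 1/10.
Ishita predeceased; the 1/5 allotted to Ishita's branch passes to Ishita's issue by representation.
The 1/5 is divided into 3 equal shares of 1/15 among Vikram, Lakshmi, Kavita.
Vikram is living and takes 1/15.
Lakshmi is living and takes 1/15.
Kavita is living and takes 1/15.
Eshan predeceased; the 1/5 allotted to Eshan's branch passes to Eshan's issue by representation.
The 1/5 is divided into 3 equal shares of 1/15 among Tarun, Priya, Yamini.
Tarun is living and takes 1/15.
Priya is living and takes 1/15.
Yamini predeceased; the 1/15 allotted to Yamini's branch passes to Yamini's issue by representation.
The 1/15 is divided into 2 equal shares of 1/30 among Sarita, Jayant.
Sarita is living and takes 1/30.
Jayant predeceased; the 1/30 allotted to Jayant's branch passes to Jayant's issue by representation.
The 1/30 is divided into 4 equal shares of 1/120 among Usha, Hemant, Aarav, Manoj.
Usha is living and takes 1/120.
Hemant is living and takes 1/120.
Aarav is living and takes 1/120.
Manoj is living and takes 1/120.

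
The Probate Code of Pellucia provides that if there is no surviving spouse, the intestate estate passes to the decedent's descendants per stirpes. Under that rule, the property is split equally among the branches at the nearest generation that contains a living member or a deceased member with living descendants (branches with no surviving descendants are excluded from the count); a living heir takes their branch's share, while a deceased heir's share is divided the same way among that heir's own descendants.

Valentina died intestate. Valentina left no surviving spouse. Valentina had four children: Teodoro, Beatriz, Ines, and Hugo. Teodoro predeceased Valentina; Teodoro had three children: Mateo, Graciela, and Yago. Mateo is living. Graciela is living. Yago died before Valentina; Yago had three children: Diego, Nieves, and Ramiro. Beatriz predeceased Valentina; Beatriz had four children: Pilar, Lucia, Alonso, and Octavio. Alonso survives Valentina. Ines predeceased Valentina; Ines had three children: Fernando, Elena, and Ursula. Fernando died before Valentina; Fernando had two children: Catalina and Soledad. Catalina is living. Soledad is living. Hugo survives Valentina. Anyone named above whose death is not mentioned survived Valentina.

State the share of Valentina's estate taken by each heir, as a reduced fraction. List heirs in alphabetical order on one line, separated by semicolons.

There is no surviving spouse, so the entire estate passes to Valentina's descendants per stirpes.
The estate is divided into 4 equal shares of 1/4 among Teodoro, Beatriz, Ines, Hugo.
Teodoro predeceased; the 1/4 allotted to Teodoro's branch passes to Teodoro's issue by representation.
The 1/4 is divided into 3 equal shares of 1/12 among Mateo, Graciela, Yago.
Mateo is living and takes 1/12.
Graciela is living and takes 1/12.
Yago predeceased; the 1/12 allotted to Yago's branch passes to Yago's issue by representation.
The 1/12 is divided into 3 equal shares of 1/36 among Diego, Nieves, Ramiro.
Diego is living and takes 1/36.
Nieves is living and takes 1/36.
Ramiro is living and takes 1/36.
Beatriz predeceased; the 1/4 allotted to Beatriz's branch passes to Beatriz's issue by representation.
The 1/4 is divided into 4 equal shares of 1/16 among Pilar, Lucia, Alonso, Octavio.
Pilar is living and takes 1/16.
Lucia is living and takes 1/16.
Alonso is living and takes 1/16.
Octavio is living and takes 1/16.
Ines predeceased; the 1/4 allotted to Ines's branch passes to Ines's issue by representation.
The 1/4 is divided into 3 equal shares of 1/12 among Fernando, Elena, Ursula.
Fernando predeceased; the 1/12 allotted to Fernando's branch passes to Fernando's issue by representation.
The 1/12 is divided into 2 equal shares of 1/24 among Catalina, Soledad.
Catalina is living and takes 1/24.
Soledad is living and takes 1/24.
Elena is living and takes 1/12.
Ursula is living and takes 1/12.
Hugo is living and takes 1/4.

Alonso 1/16; Catalina 1/24; Diego 1/36; Elena 1/12; Graciela 1/12; Hugo 1/4; Lucia 1/16; Mateo 1/12; Nieves 1/36; Octavio 1/16; Pilar 1/16; Ramiro 1/36; Soledad 1/24; Ursula 1/12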